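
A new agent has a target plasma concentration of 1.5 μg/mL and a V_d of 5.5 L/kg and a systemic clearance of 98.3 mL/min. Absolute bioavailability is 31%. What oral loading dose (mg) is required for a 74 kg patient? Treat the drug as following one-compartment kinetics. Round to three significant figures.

1970 mg

Vd(total) = 74 kg × 5.5 L/kg = 407.0 L
LD = Vd × C / F = 407.0 × 1.500 / 0.31 = 1969 mg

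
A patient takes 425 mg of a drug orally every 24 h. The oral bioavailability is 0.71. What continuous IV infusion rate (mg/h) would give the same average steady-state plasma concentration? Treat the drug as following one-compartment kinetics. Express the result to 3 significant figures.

Equivalent systemic input: infusion rate = F·D/τ.
Rate = 0.71 × 425 / 24 = 12.57 mg/h

12.6 mg/h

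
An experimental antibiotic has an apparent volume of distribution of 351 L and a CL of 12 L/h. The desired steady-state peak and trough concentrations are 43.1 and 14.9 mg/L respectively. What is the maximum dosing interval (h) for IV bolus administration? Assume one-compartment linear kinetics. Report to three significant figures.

k = CL / Vd = 12.00 / 351.0 = 0.03419 h⁻¹
Between IV bolus doses, concentration decays as C = C₀·e^(−kτ), so C_peak/C_trough = e^(kτ).
τ_max = ln(C_peak/C_trough) / k = ln(43.1/14.9) / 0.03419 = 1.062 / 0.03419 = 31.06 h

31.1 h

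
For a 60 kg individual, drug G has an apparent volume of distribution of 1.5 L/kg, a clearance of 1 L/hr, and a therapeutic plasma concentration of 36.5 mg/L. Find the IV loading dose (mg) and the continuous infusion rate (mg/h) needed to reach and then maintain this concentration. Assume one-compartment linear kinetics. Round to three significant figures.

(a) 3290 mg; (b) 36.5 mg/h

Vd = 1.5 L/kg × 60 kg = 90.00 L
LD = Vd · C_target = 90.00 × 36.5 = 3285 mg
Maintenance infusion rate = CL × Css = 1.000 × 36.5 = 36.50 mg/h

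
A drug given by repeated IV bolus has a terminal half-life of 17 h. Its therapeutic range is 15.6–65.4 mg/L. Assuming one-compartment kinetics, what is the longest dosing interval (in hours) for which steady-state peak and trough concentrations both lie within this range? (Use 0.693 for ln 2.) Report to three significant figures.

k = 0.693 / t½ = 0.693 / 17 = 0.04076 h⁻¹
Between IV bolus doses, concentration decays as C = C₀·e^(−kτ), so C_peak/C_trough = e^(kτ).
τ_max = ln(C_peak/C_trough) / k = ln(65.4/15.6) / 0.04076 = 1.433 / 0.04076 = 35.16 h

35.2 h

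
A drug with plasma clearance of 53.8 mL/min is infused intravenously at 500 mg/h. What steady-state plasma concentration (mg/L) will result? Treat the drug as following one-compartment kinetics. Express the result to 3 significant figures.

Convert clearance: 53.8 mL/min × 60 min/h ÷ 1000 mL/L = 3.228 L/h
Css = rate / CL = 500 / 3.228 = 154.9 mg/L

155 mg/L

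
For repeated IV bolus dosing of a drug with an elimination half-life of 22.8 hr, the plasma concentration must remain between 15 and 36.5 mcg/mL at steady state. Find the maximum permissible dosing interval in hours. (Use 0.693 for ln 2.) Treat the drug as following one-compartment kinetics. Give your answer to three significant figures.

k = 0.693 / t½ = 0.693 / 22.8 = 0.03039 h⁻¹
Between IV bolus doses, concentration decays as C = C₀·e^(−kτ), so C_peak/C_trough = e^(kτ).
τ_max = ln(C_peak/C_trough) / k = ln(36.5/15) / 0.03039 = 0.8893 / 0.03039 = 29.26 h

29.3 h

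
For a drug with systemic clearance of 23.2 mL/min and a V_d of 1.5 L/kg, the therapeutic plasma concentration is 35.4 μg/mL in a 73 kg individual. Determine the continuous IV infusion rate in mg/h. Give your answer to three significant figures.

49.3 mg/h

Convert clearance: 23.2 mL/min × 60 min/h ÷ 1000 mL/L = 1.392 L/h
Infusion rate = CL · Css = 1.392 L/h × 35.4 mg/L = 49.28 mg/h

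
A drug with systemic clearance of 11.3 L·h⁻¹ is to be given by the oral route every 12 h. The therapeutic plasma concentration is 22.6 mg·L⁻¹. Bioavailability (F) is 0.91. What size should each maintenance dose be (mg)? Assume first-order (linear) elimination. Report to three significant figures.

3370 mg

D = CL × Css × τ / F = 11.30 × 22.6 × 12 / 0.91 = 3368 mg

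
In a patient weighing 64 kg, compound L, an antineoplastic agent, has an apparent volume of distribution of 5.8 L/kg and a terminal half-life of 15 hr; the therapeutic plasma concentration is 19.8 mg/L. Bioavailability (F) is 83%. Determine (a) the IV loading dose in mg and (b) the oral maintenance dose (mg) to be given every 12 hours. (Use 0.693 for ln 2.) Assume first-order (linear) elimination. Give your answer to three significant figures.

(a) 7350 mg; (b) 4910 mg

Vd(total) = 64 kg × 5.8 L/kg = 371.2 L
LD = Vd × C = 371.2 × 19.8 = 7350 mg
CL = 0.693 × Vd / t½ = 0.693 × 371.2 / 15 = 17.15 L/h
D = CL × Css × τ / F = 17.15 × 19.8 × 12 / 0.83 = 4909 mg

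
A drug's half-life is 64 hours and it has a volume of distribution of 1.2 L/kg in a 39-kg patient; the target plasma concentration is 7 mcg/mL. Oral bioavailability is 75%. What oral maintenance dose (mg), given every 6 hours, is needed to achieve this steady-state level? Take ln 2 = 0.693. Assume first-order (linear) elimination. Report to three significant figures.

Vd = 1.2 L/kg × 39 kg = 46.80 L
CL = 0.693 × Vd / t½ = 0.693 × 46.80 / 64 = 0.5068 L/h
D = CL × Css × τ / F = 0.5068 × 7 × 6 / 0.75 = 28.38 mg

28.4 mg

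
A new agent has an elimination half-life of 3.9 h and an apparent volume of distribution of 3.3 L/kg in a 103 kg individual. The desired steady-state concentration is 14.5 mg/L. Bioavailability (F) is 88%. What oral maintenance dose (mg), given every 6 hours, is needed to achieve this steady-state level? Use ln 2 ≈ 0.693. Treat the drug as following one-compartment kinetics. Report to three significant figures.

5970 mg

Total Vd = 3.3 × 103 = 339.9 L
k = 0.693/3.9 = 0.1777 h⁻¹, so CL = k·Vd = 0.1777 × 339.9 = 60.40 L/h
D = CL × Css × τ / F = 60.40 × 14.5 × 6 / 0.88 = 5971 mg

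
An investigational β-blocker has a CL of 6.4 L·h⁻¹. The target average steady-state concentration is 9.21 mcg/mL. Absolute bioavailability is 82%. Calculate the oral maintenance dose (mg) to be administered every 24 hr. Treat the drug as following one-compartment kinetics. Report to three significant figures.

D = CL × Css × τ / F = 6.400 × 9.21 × 24 / 0.82 = 1725 mg

1730 mg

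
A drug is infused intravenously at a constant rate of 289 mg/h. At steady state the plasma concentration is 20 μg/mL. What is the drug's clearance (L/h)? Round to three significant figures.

14.5 L/h

At steady state, infusion rate = CL × Css, so CL = rate / Css.
CL = 289 / 20 = 14.45 L/h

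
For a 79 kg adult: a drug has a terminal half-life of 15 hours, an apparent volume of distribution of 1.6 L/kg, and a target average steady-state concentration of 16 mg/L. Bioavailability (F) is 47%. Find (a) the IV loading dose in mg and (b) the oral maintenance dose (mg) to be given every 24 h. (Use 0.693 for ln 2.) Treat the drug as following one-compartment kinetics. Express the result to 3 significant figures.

Total Vd = 1.6 × 79 = 126.4 L
LD = Vd × C = 126.4 × 16 = 2022 mg
CL = 0.693 × Vd / t½ = 0.693 × 126.4 / 15 = 5.840 L/h
D = CL × Css × τ / F = 5.840 × 16 × 24 / 0.47 = 4771 mg

(a) 2020 mg; (b) 4770 mg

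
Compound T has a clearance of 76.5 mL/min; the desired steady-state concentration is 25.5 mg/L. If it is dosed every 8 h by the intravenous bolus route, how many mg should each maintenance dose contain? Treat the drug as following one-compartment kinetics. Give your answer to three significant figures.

CL = 76.5 mL/min × 60/1000 = 4.590 L/h
At steady state, dose per interval replaces the amount cleared in that interval: D/τ = CL·Css.
D = CL × Css × τ = 4.590 × 25.5 × 8 = 936.4 mg

936 mg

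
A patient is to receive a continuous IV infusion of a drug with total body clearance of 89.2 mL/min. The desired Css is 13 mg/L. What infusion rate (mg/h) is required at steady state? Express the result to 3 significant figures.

Convert clearance: 89.2 mL/min × 60 min/h ÷ 1000 mL/L = 5.352 L/h
At steady state, infusion rate equals elimination rate: rate in = CL × Css.
Infusion rate = CL · Css = 5.352 L/h × 13 mg/L = 69.58 mg/h

69.6 mg/h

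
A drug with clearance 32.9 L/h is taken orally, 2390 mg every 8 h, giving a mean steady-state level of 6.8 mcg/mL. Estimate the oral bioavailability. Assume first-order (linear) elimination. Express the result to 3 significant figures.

F·D/τ = CL·Css at steady state → F = CL·Css·τ / D.
F = 32.9 × 6.8 × 8 / 2390 = 0.749

0.749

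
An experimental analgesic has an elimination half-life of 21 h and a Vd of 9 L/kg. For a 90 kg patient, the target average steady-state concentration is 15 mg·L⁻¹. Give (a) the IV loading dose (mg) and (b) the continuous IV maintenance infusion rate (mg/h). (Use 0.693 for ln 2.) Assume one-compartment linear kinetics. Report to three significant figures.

(a) 12200 mg; (b) 401 mg/h

Total Vd = 9 × 90 = 810.0 L
LD = Vd × C = 810.0 × 15 = 12150 mg
CL = 0.693 × Vd / t½ = 0.693 × 810.0 / 21 = 26.73 L/h
Infusion rate = CL × Css = 26.73 × 15 = 401.0 mg/h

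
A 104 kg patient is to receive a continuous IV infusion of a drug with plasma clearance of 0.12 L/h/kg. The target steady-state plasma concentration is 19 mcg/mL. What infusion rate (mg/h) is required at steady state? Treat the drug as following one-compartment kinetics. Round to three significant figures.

237 mg/h

CL = 0.12 L/h/kg × 104 kg = 12.48 L/h
Rate = CL × Css = 12.48 × 19 = 237.1 mg/h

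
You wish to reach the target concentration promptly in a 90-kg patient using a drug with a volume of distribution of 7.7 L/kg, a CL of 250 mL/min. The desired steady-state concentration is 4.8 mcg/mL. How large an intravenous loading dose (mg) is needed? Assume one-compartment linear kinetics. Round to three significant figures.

Total Vd = 7.7 × 90 = 693.0 L
The loading dose fills Vd to the target concentration; clearance is irrelevant here.
LD = Vd × C = 693.0 × 4.800 = 3326 mg

3330 mg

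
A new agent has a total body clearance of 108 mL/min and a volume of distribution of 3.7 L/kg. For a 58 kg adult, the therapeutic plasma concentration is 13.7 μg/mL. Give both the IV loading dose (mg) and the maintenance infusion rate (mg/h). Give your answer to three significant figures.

Vd(total) = 58 kg × 3.7 L/kg = 214.6 L
Loading: fill Vd to C_target → 214.6 L × 13.7 mg/L = 2940 mg
Convert clearance: 108 mL/min × 60 min/h ÷ 1000 mL/L = 6.480 L/h
Maintenance infusion rate = CL × Css = 6.480 × 13.7 = 88.78 mg/h

(a) 2940 mg; (b) 88.8 mg/h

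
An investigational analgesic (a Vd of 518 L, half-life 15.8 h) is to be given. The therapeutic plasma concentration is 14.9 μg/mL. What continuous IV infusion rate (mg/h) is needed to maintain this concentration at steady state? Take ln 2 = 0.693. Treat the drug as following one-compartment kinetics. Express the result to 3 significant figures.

339 mg/h

CL = ln 2 · Vd / t½ = 0.693 × 518.0 / 15.8 = 22.72 L/h
Infusion rate = CL × Css = 22.72 × 14.9 = 338.5 mg/h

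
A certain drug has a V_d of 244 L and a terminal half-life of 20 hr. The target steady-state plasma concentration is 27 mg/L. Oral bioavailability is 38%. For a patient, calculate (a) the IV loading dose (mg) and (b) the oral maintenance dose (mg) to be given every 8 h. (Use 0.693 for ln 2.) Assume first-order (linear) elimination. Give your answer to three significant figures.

(a) 6590 mg; (b) 4810 mg

LD = Vd × C = 244.0 × 27 = 6588 mg
CL = 0.693 × Vd / t½ = 0.693 × 244.0 / 20 = 8.455 L/h
D = CL × Css × τ / F = 8.455 × 27 × 8 / 0.38 = 4806 mg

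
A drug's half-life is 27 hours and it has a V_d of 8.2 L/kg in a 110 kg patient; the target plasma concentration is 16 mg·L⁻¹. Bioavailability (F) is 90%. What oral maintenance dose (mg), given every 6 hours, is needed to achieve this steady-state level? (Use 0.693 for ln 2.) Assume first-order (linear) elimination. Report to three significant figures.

Total Vd = 8.2 × 110 = 902.0 L
CL = ln 2 · Vd / t½ = 0.693 × 902.0 / 27 = 23.15 L/h
D = CL × Css × τ / F = 23.15 × 16 × 6 / 0.9 = 2469 mg

2470 mg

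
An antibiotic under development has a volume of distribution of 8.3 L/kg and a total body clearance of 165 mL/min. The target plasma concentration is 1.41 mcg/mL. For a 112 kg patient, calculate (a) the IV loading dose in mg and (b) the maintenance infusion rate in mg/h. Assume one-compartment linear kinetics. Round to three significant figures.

(a) 1310 mg; (b) 14.0 mg/h

Vd = 8.3 L/kg × 112 kg = 929.6 L
Loading dose = Vd × C = 929.6 × 1.41 = 1311 mg
CL = 165 mL/min = 165 × 0.06 = 9.900 L/h
Maintenance: replace elimination → rate = CL × Css = 9.900 × 1.41 = 13.96 mg/h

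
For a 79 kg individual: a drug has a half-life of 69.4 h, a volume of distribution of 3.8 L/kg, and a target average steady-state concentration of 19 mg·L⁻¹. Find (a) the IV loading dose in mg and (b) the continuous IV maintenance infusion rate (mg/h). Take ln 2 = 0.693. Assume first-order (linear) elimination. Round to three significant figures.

Vd(total) = 79 kg × 3.8 L/kg = 300.2 L
LD = Vd × C = 300.2 × 19 = 5704 mg
CL = 0.693 × Vd / t½ = 0.693 × 300.2 / 69.4 = 2.998 L/h
Infusion rate = CL × Css = 2.998 × 19 = 56.96 mg/h

(a) 5700 mg; (b) 57.0 mg/h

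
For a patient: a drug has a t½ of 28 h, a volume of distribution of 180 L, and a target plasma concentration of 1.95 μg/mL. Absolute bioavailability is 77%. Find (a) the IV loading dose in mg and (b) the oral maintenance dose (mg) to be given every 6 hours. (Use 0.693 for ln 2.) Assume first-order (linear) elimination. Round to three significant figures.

(a) 351 mg; (b) 67.7 mg

LD = Vd × C = 180.0 × 1.95 = 351.0 mg
CL = 0.693 × Vd / t½ = 0.693 × 180.0 / 28 = 4.455 L/h
D = CL × Css × τ / F = 4.455 × 1.95 × 6 / 0.77 = 67.69 mg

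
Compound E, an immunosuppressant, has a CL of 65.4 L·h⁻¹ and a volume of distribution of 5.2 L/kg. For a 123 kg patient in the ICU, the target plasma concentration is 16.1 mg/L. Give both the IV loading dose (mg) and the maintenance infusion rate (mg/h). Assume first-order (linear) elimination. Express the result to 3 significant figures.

(a) 10300 mg; (b) 1050 mg/h

Total Vd = 5.2 × 123 = 639.6 L
LD = Vd · C_target = 639.6 × 16.1 = 10300 mg
Maintenance: replace elimination → rate = CL × Css = 65.40 × 16.1 = 1053 mg/h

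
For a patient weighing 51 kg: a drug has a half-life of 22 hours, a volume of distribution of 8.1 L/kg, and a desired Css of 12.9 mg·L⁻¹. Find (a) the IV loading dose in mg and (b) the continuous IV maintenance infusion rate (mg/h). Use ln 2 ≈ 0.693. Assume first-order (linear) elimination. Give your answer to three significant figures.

(a) 5330 mg; (b) 168 mg/h

Total Vd = 8.1 × 51 = 413.1 L
LD = Vd × C = 413.1 × 12.9 = 5329 mg
CL = 0.693 × Vd / t½ = 0.693 × 413.1 / 22 = 13.01 L/h
Infusion rate = CL × Css = 13.01 × 12.9 = 167.8 mg/h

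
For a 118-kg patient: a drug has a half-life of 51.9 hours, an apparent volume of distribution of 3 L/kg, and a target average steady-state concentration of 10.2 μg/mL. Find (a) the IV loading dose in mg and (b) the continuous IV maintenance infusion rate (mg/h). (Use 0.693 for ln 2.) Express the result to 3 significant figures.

(a) 3610 mg; (b) 48.2 mg/h

Vd(total) = 118 kg × 3 L/kg = 354.0 L
LD = Vd × C = 354.0 × 10.2 = 3611 mg
CL = 0.693 × Vd / t½ = 0.693 × 354.0 / 51.9 = 4.727 L/h
Infusion rate = CL × Css = 4.727 × 10.2 = 48.22 mg/h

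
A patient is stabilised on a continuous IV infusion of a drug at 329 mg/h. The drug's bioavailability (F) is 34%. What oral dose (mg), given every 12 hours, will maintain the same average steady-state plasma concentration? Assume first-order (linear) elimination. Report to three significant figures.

To maintain the same Css, the systemic dosing rate must be unchanged: F·D/τ = infusion rate.
D = rate × τ / F = 329 × 12 / 0.34 = 11610 mg

11600 mg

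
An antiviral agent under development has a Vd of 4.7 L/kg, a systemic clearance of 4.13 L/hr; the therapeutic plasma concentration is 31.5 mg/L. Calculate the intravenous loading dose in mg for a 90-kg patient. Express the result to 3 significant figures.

Vd(total) = 90 kg × 4.7 L/kg = 423.0 L
LD = Vd × C = 423.0 × 31.50 = 13320 mg

13300 mg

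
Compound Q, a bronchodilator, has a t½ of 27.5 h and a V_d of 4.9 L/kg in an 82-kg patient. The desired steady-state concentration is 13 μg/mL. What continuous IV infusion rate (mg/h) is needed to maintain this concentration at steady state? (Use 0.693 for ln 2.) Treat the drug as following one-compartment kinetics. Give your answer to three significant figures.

132 mg/h

Total Vd = 4.9 × 82 = 401.8 L
CL = ln 2 · Vd / t½ = 0.693 × 401.8 / 27.5 = 10.13 L/h
Infusion rate = CL × Css = 10.13 × 13 = 131.7 mg/h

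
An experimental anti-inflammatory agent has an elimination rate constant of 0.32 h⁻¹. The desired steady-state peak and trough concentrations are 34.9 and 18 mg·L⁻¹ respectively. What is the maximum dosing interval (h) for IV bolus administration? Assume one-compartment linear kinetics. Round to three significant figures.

2.07 h

Between IV bolus doses, concentration decays as C = C₀·e^(−kτ), so C_peak/C_trough = e^(kτ).
τ_max = ln(C_peak/C_trough) / k = ln(34.9/18) / 0.3200 = 0.6621 / 0.3200 = 2.069 h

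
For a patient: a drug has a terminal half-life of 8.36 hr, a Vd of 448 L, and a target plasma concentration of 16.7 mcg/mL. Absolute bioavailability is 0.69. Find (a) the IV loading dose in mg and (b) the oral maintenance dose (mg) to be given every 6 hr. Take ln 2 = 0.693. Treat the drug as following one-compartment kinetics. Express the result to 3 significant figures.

(a) 7480 mg; (b) 5390 mg

LD = Vd × C = 448.0 × 16.7 = 7482 mg
CL = 0.693 × Vd / t½ = 0.693 × 448.0 / 8.36 = 37.14 L/h
D = CL × Css × τ / F = 37.14 × 16.7 × 6 / 0.69 = 5393 mg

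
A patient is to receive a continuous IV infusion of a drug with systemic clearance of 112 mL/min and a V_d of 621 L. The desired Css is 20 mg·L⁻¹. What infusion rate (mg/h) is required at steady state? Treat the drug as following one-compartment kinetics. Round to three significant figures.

134 mg/h

Convert clearance: 112 mL/min × 60 min/h ÷ 1000 mL/L = 6.720 L/h
R₀ = 6.720 × 20 = 134.4 mg/h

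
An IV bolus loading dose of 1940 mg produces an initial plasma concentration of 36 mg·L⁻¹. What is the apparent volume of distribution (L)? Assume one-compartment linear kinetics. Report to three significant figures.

53.9 L

Immediately after an IV bolus, C₀ = Dose / Vd, so Vd = Dose / C₀.
Vd = 1940 / 36 = 53.89 L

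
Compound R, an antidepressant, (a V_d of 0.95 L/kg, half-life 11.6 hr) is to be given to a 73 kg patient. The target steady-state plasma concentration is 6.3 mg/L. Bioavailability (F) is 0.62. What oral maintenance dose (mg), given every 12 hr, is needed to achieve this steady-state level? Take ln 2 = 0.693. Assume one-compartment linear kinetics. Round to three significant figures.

505 mg

Vd(total) = 73 kg × 0.95 L/kg = 69.35 L
CL = 0.693 × Vd / t½ = 0.693 × 69.35 / 11.6 = 4.143 L/h
D = CL × Css × τ / F = 4.143 × 6.3 × 12 / 0.62 = 505.2 mg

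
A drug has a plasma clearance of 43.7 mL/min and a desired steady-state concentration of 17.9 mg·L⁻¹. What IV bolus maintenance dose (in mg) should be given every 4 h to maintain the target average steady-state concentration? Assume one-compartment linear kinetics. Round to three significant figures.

CL = 43.7 mL/min × 60/1000 = 2.622 L/h
D = CL × Css × τ = 2.622 × 17.9 × 4 = 187.7 mg

188 mg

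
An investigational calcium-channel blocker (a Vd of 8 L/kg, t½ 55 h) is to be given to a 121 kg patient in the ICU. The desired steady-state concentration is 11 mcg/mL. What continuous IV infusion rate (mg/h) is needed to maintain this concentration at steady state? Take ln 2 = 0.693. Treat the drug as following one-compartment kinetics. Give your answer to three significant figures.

Vd(total) = 121 kg × 8 L/kg = 968.0 L
k = 0.693/55 = 0.01260 h⁻¹, so CL = k·Vd = 0.01260 × 968.0 = 12.20 L/h
Infusion rate = CL × Css = 12.20 × 11 = 134.2 mg/h

134 mg/h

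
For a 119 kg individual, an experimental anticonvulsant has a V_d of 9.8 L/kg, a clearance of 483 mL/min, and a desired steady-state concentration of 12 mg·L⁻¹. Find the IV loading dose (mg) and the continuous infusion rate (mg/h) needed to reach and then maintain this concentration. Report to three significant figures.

Vd(total) = 119 kg × 9.8 L/kg = 1166 L
Loading: fill Vd to C_target → 1166 L × 12 mg/L = 13990 mg
CL = 483 mL/min = 483 × 0.06 = 28.98 L/h
Infusion rate = 28.98 L/h × 12 mg/L = 347.8 mg/h

(a) 14000 mg; (b) 348 mg/h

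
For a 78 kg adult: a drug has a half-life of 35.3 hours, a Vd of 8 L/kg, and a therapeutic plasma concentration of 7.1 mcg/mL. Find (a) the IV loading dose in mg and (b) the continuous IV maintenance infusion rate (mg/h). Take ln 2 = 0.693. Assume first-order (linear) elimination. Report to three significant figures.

(a) 4430 mg; (b) 87.0 mg/h

Vd(total) = 78 kg × 8 L/kg = 624.0 L
LD = Vd × C = 624.0 × 7.1 = 4430 mg
CL = 0.693 × Vd / t½ = 0.693 × 624.0 / 35.3 = 12.25 L/h
Infusion rate = CL × Css = 12.25 × 7.1 = 86.98 mg/h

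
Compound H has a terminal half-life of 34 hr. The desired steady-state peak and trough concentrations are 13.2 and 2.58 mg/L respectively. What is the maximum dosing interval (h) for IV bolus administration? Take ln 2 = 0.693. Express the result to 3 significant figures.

80.1 h

k = 0.693 / t½ = 0.693 / 34 = 0.02038 h⁻¹
Between IV bolus doses, concentration decays as C = C₀·e^(−kτ), so C_peak/C_trough = e^(kτ).
τ_max = ln(C_peak/C_trough) / k = ln(13.2/2.58) / 0.02038 = 1.632 / 0.02038 = 80.08 h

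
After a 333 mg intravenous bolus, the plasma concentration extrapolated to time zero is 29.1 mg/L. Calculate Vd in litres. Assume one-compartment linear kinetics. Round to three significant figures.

Immediately after an IV bolus, C₀ = Dose / Vd, so Vd = Dose / C₀.
Vd = 333 / 29.1 = 11.44 L

11.4 L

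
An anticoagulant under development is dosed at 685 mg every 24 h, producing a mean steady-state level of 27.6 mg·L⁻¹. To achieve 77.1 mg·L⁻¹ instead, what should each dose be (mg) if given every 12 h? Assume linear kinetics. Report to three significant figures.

957 mg

With linear kinetics, Css is proportional to dose rate (D/τ) at fixed clearance.
D₂ = D₁ × (Css,target / Css,current) × (τ₂/τ₁) = 685 × (77.1/27.6) × (12/24) = 956.8 mg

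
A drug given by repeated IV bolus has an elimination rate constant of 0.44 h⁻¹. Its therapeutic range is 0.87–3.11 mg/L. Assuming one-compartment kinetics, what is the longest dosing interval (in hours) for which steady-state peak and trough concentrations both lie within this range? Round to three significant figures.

2.90 h

Between IV bolus doses, concentration decays as C = C₀·e^(−kτ), so C_peak/C_trough = e^(kτ).
τ_max = ln(C_peak/C_trough) / k = ln(3.11/0.87) / 0.4400 = 1.274 / 0.4400 = 2.895 h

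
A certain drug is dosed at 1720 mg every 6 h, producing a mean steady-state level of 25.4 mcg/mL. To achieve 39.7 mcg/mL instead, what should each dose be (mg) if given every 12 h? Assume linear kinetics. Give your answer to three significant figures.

5380 mg

With linear kinetics, Css is proportional to dose rate (D/τ) at fixed clearance.
D₂ = D₁ × (Css,target / Css,current) × (τ₂/τ₁) = 1720 × (39.7/25.4) × (12/6) = 5377 mg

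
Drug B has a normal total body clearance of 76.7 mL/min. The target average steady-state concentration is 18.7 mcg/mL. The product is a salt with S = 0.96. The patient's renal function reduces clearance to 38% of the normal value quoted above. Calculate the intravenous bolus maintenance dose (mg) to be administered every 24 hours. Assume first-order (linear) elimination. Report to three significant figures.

818 mg

Convert clearance: 76.7 mL/min × 60 min/h ÷ 1000 mL/L = 4.602 L/h
Patient clearance = 0.38 × 4.602 = 1.749 L/h
D = CL × Css × τ / S = 1.749 × 18.7 × 24 / 0.96 = 817.7 mg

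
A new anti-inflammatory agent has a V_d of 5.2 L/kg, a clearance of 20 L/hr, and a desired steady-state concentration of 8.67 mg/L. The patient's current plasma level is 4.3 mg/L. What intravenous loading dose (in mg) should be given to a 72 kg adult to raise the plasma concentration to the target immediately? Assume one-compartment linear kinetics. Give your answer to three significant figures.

Vd = 5.2 L/kg × 72 kg = 374.4 L
LD is governed by Vd — clearance does not enter the loading-dose calculation.
Concentration deficit ΔC = 8.67 − 4.3 = 4.370 mg/L
LD = Vd × ΔC = 374.4 × 4.370 = 1636 mg

1640 mg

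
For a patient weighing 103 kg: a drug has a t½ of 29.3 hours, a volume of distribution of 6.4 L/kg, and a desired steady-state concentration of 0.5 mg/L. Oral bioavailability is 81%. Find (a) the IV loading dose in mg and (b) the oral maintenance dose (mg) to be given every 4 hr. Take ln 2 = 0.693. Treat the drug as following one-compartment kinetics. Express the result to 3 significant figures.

(a) 330 mg; (b) 38.5 mg

Vd = 6.4 L/kg × 103 kg = 659.2 L
LD = Vd × C = 659.2 × 0.5 = 329.6 mg
CL = 0.693 × Vd / t½ = 0.693 × 659.2 / 29.3 = 15.59 L/h
D = CL × Css × τ / F = 15.59 × 0.5 × 4 / 0.81 = 38.49 mg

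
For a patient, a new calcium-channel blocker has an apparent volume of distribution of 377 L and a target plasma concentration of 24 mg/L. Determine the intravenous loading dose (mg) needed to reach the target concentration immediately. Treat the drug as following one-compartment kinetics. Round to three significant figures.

LD = Vd × C = 377.0 × 24.00 = 9048 mg

9050 mg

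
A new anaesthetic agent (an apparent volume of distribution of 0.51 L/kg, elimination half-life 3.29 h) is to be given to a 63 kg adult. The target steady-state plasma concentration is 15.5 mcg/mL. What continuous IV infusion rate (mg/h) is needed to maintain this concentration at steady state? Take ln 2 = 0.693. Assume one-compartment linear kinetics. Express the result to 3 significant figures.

Total Vd = 0.51 × 63 = 32.13 L
k = 0.693/3.29 = 0.2106 h⁻¹, so CL = k·Vd = 0.2106 × 32.13 = 6.767 L/h
Infusion rate = CL × Css = 6.767 × 15.5 = 104.9 mg/h

105 mg/h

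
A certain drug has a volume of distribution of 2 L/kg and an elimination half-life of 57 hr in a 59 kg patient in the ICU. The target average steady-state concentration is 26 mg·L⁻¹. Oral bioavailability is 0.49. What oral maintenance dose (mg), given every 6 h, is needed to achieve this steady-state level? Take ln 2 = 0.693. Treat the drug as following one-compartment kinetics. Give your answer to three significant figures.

457 mg

Vd(total) = 59 kg × 2 L/kg = 118.0 L
CL = 0.693 × Vd / t½ = 0.693 × 118.0 / 57 = 1.435 L/h
D = CL × Css × τ / F = 1.435 × 26 × 6 / 0.49 = 456.9 mg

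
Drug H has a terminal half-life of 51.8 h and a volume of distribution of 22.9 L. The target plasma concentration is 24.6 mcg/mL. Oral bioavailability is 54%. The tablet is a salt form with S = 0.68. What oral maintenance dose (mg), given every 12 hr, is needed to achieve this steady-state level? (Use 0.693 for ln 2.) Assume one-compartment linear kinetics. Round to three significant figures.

k = 0.693/51.8 = 0.01338 h⁻¹, so CL = k·Vd = 0.01338 × 22.90 = 0.3064 L/h
D = CL × Css × τ / F / S = 0.3064 × 24.6 × 12 / 0.54 / 0.68 = 246.3 mg

246 mg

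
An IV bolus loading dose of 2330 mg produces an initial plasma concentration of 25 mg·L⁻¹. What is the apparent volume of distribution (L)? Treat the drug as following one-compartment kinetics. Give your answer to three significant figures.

Immediately after an IV bolus, C₀ = Dose / Vd, so Vd = Dose / C₀.
Vd = 2330 / 25 = 93.20 L

93.2 L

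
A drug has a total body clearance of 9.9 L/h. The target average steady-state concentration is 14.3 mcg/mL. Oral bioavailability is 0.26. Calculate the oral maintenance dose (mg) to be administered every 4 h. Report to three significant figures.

At steady state, dose per interval replaces the amount cleared in that interval: F·D/τ = CL·Css.
D = CL × Css × τ / F = 9.900 × 14.3 × 4 / 0.26 = 2178 mg

2180 mg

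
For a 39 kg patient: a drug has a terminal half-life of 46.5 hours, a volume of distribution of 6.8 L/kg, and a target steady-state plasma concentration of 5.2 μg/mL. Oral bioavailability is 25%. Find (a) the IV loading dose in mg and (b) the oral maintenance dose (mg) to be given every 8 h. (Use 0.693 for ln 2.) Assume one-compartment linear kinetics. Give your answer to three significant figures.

(a) 1380 mg; (b) 658 mg

Total Vd = 6.8 × 39 = 265.2 L
LD = Vd × C = 265.2 × 5.2 = 1379 mg
CL = 0.693 × Vd / t½ = 0.693 × 265.2 / 46.5 = 3.952 L/h
D = CL × Css × τ / F = 3.952 × 5.2 × 8 / 0.25 = 657.6 mg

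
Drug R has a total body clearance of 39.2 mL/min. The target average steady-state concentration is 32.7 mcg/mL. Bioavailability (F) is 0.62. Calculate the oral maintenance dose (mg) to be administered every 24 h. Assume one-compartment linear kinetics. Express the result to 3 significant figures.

2980 mg

Convert clearance: 39.2 mL/min × 60 min/h ÷ 1000 mL/L = 2.352 L/h
At steady state, dose per interval replaces the amount cleared in that interval: F·D/τ = CL·Css.
D = CL × Css × τ / F = 2.352 × 32.7 × 24 / 0.62 = 2977 mg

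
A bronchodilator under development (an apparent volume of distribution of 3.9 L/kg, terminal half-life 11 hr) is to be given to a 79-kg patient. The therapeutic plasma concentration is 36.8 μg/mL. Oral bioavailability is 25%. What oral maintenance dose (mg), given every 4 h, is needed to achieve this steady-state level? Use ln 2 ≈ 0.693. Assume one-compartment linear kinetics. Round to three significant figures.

11400 mg

Vd = 3.9 L/kg × 79 kg = 308.1 L
CL = 0.693 × Vd / t½ = 0.693 × 308.1 / 11 = 19.41 L/h
D = CL × Css × τ / F = 19.41 × 36.8 × 4 / 0.25 = 11430 mg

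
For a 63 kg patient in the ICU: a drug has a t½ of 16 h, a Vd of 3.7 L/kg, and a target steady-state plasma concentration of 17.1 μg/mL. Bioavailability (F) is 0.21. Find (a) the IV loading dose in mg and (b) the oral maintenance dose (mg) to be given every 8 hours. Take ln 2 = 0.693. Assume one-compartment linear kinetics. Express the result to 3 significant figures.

(a) 3990 mg; (b) 6580 mg

Total Vd = 3.7 × 63 = 233.1 L
LD = Vd × C = 233.1 × 17.1 = 3986 mg
CL = 0.693 × Vd / t½ = 0.693 × 233.1 / 16 = 10.10 L/h
D = CL × Css × τ / F = 10.10 × 17.1 × 8 / 0.21 = 6579 mg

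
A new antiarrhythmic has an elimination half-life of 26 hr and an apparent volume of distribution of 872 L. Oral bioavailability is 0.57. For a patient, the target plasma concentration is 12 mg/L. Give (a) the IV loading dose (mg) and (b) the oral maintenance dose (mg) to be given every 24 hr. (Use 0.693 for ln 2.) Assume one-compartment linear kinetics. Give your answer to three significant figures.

LD = Vd × C = 872.0 × 12 = 10460 mg
CL = 0.693 × Vd / t½ = 0.693 × 872.0 / 26 = 23.24 L/h
D = CL × Css × τ / F = 23.24 × 12 × 24 / 0.57 = 11740 mg

(a) 10500 mg; (b) 11700 mg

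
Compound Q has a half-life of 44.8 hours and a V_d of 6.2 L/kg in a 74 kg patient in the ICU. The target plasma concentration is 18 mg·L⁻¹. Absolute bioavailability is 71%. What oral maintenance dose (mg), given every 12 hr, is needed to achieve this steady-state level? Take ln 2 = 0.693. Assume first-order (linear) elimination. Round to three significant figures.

Vd = 6.2 L/kg × 74 kg = 458.8 L
k = 0.693/44.8 = 0.01547 h⁻¹, so CL = k·Vd = 0.01547 × 458.8 = 7.098 L/h
D = CL × Css × τ / F = 7.098 × 18 × 12 / 0.71 = 2159 mg

2160 mg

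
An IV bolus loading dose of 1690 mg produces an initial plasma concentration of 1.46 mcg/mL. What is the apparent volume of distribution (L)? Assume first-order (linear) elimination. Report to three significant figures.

Immediately after an IV bolus, C₀ = Dose / Vd, so Vd = Dose / C₀.
Vd = 1690 / 1.46 = 1158 L

1160 L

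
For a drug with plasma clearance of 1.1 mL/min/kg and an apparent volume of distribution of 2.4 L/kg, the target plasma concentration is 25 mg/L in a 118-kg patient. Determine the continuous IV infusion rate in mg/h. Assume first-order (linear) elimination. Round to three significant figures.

CL = 1.1 mL/min/kg × 118 kg = 129.8 mL/min = 129.8 × 60/1000 = 7.788 L/h
At steady state, infusion rate equals elimination rate: rate in = CL × Css.
Infusion rate = CL · Css = 7.788 L/h × 25 mg/L = 194.7 mg/h

195 mg/h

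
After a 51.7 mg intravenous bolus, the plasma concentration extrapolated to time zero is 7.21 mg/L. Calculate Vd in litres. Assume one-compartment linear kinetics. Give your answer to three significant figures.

Immediately after an IV bolus, C₀ = Dose / Vd, so Vd = Dose / C₀.
Vd = 51.7 / 7.21 = 7.171 L

7.17 L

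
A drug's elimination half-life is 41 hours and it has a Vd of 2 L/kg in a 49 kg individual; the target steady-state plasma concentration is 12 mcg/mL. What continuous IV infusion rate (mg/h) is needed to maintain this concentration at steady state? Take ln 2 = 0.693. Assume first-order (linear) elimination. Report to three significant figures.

Vd(total) = 49 kg × 2 L/kg = 98.00 L
k = 0.693/41 = 0.01690 h⁻¹, so CL = k·Vd = 0.01690 × 98.00 = 1.656 L/h
Infusion rate = CL × Css = 1.656 × 12 = 19.87 mg/h

19.9 mg/h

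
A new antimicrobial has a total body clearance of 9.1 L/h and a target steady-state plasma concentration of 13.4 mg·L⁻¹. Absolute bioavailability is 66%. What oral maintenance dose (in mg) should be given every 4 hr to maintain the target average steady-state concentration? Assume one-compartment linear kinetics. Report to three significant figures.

739 mg

At steady state, dose per interval replaces the amount cleared in that interval: F·D/τ = CL·Css.
D = CL × Css × τ / F = 9.100 × 13.4 × 4 / 0.66 = 739.0 mg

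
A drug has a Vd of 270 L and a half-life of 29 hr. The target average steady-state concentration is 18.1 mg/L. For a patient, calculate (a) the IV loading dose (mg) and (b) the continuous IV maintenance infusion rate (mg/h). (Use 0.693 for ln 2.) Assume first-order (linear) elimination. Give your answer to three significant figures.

(a) 4890 mg; (b) 117 mg/h

LD = Vd × C = 270.0 × 18.1 = 4887 mg
CL = 0.693 × Vd / t½ = 0.693 × 270.0 / 29 = 6.452 L/h
Infusion rate = CL × Css = 6.452 × 18.1 = 116.8 mg/h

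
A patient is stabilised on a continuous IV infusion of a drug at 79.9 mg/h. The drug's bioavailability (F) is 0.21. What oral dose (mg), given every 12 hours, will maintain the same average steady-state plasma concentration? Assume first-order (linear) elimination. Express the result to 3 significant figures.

4570 mg

To maintain the same Css, the systemic dosing rate must be unchanged: F·D/τ = infusion rate.
D = rate × τ / F = 79.9 × 12 / 0.21 = 4566 mg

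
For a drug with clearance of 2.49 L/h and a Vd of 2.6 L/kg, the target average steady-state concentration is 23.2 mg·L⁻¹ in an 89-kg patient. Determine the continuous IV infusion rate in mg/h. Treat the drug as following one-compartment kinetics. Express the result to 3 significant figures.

57.8 mg/h

Infusion rate = CL · Css = 2.490 L/h × 23.2 mg/L = 57.77 mg/h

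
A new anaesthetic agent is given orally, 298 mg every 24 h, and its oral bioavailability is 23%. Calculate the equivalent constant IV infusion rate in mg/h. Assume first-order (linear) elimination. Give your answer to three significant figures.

2.86 mg/h

Equivalent systemic input: infusion rate = F·D/τ.
Rate = 0.23 × 298 / 24 = 2.856 mg/h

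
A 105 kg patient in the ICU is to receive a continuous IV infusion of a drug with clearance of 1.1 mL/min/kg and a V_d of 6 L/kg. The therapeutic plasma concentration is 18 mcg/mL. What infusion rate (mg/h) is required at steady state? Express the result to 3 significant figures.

125 mg/h

CL = 1.1 mL/min/kg × 105 kg = 115.5 mL/min = 115.5 × 60/1000 = 6.930 L/h
Infusion rate = CL · Css = 6.930 L/h × 18 mg/L = 124.7 mg/h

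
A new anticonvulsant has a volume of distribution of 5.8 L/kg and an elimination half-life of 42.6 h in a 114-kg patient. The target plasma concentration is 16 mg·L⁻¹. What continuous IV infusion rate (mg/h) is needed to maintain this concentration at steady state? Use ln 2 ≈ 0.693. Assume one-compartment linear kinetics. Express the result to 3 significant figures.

Vd = 5.8 L/kg × 114 kg = 661.2 L
k = 0.693/42.6 = 0.01627 h⁻¹, so CL = k·Vd = 0.01627 × 661.2 = 10.76 L/h
Infusion rate = CL × Css = 10.76 × 16 = 172.2 mg/h

172 mg/h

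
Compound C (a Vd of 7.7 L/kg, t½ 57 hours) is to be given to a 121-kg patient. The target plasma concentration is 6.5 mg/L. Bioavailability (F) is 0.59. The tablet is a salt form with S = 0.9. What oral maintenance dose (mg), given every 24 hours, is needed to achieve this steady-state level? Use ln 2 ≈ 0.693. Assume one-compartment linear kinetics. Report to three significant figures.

Total Vd = 7.7 × 121 = 931.7 L
CL = ln 2 · Vd / t½ = 0.693 × 931.7 / 57 = 11.33 L/h
D = CL × Css × τ / F / S = 11.33 × 6.5 × 24 / 0.59 / 0.9 = 3329 mg

3330 mg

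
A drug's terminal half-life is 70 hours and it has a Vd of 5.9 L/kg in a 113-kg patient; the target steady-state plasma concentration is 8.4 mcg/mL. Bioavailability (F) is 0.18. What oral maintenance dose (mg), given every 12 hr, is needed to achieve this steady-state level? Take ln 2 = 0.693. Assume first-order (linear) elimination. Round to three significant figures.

3700 mg

Total Vd = 5.9 × 113 = 666.7 L
CL = ln 2 · Vd / t½ = 0.693 × 666.7 / 70 = 6.600 L/h
D = CL × Css × τ / F = 6.600 × 8.4 × 12 / 0.18 = 3696 mg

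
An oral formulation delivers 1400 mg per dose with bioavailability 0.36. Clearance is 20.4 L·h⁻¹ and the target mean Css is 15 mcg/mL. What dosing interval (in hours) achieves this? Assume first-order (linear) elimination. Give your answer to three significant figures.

F·D/τ = CL·Css → τ = F·D / (CL·Css).
τ = 0.36 × 1400 / (20.4 × 15) = 1.647 h

1.65 h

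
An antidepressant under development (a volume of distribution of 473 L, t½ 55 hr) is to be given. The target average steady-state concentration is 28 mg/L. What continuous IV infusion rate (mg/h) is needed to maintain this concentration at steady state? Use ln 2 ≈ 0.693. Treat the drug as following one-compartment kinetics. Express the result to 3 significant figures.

CL = ln 2 · Vd / t½ = 0.693 × 473.0 / 55 = 5.960 L/h
Infusion rate = CL × Css = 5.960 × 28 = 166.9 mg/h

167 mg/h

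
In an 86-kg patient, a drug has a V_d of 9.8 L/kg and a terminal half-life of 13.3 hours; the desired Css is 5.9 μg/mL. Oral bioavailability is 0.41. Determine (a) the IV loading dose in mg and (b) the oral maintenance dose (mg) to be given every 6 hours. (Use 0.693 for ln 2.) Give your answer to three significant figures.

(a) 4970 mg; (b) 3790 mg

Total Vd = 9.8 × 86 = 842.8 L
LD = Vd × C = 842.8 × 5.9 = 4973 mg
CL = 0.693 × Vd / t½ = 0.693 × 842.8 / 13.3 = 43.91 L/h
D = CL × Css × τ / F = 43.91 × 5.9 × 6 / 0.41 = 3791 mg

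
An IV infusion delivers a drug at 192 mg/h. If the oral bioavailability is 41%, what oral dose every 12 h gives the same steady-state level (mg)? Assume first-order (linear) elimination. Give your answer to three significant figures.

To maintain the same Css, the systemic dosing rate must be unchanged: F·D/τ = infusion rate.
D = rate × τ / F = 192 × 12 / 0.41 = 5620 mg

5620 mg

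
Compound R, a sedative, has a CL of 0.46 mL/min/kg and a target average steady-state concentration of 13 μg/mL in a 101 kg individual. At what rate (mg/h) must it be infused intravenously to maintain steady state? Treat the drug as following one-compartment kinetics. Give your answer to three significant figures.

CL = 0.46 mL/min/kg × 101 kg = 46.46 mL/min = 46.46 × 60/1000 = 2.788 L/h
At steady state, infusion rate equals elimination rate: rate in = CL × Css.
Rate = CL × Css = 2.788 × 13 = 36.24 mg/h

36.2 mg/h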